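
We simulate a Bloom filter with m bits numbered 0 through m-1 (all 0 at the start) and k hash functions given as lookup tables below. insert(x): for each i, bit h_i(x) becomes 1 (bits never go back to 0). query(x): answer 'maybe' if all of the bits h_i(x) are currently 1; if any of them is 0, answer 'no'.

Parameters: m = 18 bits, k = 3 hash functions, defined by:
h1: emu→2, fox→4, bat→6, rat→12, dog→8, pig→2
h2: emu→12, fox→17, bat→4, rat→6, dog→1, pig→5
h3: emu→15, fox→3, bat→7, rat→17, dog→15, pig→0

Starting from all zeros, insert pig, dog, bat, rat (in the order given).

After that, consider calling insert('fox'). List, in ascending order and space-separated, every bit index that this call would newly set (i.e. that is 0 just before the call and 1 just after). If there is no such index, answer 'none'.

Start: bits=000000000000000000
After insert 'pig': sets bits 0 2 5 -> bits=101001000000000000
After insert 'dog': sets bits 1 8 15 -> bits=111001001000000100
After insert 'bat': sets bits 4 6 7 -> bits=111011111000000100
After insert 'rat': sets bits 6 12 17 -> bits=111011111000100101
insert 'fox' would touch bits 3 4 17; currently bit3=0, bit4=1, bit17=1
Bits that are 0 among those (would change 0->1): 3

Answer: 3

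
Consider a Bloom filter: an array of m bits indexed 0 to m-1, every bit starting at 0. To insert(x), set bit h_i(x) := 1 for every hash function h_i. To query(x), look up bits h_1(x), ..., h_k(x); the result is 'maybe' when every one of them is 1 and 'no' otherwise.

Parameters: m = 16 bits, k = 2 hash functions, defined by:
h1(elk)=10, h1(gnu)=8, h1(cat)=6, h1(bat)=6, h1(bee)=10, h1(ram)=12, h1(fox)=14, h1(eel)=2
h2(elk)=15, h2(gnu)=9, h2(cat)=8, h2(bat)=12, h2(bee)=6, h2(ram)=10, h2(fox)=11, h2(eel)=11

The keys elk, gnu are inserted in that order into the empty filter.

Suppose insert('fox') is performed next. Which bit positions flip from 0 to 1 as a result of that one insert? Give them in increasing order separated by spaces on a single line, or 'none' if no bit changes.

Answer: 11 14

Derivation:
Start: bits=0000000000000000
After insert 'elk': sets bits 10 15 -> bits=0000000000100001
After insert 'gnu': sets bits 8 9 -> bits=0000000011100001
insert 'fox' would touch bits 11 14; currently bit11=0, bit14=0
Bits that are 0 among those (would change 0->1): 11 14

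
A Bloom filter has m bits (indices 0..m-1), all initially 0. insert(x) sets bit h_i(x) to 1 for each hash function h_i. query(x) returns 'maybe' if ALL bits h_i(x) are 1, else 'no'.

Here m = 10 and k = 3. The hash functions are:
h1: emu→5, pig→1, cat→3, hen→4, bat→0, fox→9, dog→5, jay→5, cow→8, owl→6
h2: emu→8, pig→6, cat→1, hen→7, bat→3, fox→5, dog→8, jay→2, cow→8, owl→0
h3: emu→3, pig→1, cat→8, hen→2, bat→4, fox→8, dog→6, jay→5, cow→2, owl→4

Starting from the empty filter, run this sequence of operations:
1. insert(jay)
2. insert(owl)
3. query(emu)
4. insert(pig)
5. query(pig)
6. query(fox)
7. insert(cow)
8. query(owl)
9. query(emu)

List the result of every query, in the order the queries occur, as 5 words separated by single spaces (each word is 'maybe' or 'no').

Start: bits=0000000000
Op 1: insert jay -> sets bits 2 5 -> bits=0010010000
Op 2: insert owl -> sets bits 0 4 6 -> bits=1010111000
Op 3: query emu -> checks bit3=0, bit5=1, bit8=0 (has a 0) -> no
Op 4: insert pig -> sets bits 1 6 -> bits=1110111000
Op 5: query pig -> checks bit1=1, bit6=1 (all 1) -> maybe
Op 6: query fox -> checks bit5=1, bit8=0, bit9=0 (has a 0) -> no
Op 7: insert cow -> sets bits 2 8 -> bits=1110111010
Op 8: query owl -> checks bit0=1, bit4=1, bit6=1 (all 1) -> maybe
Op 9: query emu -> checks bit3=0, bit5=1, bit8=1 (has a 0) -> no
Query results in order: no maybe no maybe no

Answer: no maybe no maybe no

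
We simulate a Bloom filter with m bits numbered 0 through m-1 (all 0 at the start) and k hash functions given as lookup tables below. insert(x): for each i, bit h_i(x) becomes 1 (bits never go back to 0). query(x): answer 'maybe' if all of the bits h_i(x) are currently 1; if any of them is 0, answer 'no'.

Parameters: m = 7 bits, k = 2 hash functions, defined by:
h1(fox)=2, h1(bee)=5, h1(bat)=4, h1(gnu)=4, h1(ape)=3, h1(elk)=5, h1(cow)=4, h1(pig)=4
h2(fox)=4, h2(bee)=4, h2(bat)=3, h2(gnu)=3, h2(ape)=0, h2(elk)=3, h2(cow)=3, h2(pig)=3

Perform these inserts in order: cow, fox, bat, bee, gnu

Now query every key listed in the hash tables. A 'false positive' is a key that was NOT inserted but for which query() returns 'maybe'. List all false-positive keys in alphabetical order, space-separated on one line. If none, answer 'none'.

Start: bits=0000000
After insert 'cow': sets bits 3 4 -> bits=0001100
After insert 'fox': sets bits 2 4 -> bits=0011100
After insert 'bat': sets bits 3 4 -> bits=0011100
After insert 'bee': sets bits 4 5 -> bits=0011110
After insert 'gnu': sets bits 3 4 -> bits=0011110
Not inserted: ape elk pig — query each against bits=0011110:
query ape: checks bit0=0, bit3=1 (has a 0) -> no => not a false positive
query elk: checks bit3=1, bit5=1 (all 1) -> maybe => FALSE POSITIVE
query pig: checks bit3=1, bit4=1 (all 1) -> maybe => FALSE POSITIVE
False positives (alphabetical): elk pig

Answer: elk pig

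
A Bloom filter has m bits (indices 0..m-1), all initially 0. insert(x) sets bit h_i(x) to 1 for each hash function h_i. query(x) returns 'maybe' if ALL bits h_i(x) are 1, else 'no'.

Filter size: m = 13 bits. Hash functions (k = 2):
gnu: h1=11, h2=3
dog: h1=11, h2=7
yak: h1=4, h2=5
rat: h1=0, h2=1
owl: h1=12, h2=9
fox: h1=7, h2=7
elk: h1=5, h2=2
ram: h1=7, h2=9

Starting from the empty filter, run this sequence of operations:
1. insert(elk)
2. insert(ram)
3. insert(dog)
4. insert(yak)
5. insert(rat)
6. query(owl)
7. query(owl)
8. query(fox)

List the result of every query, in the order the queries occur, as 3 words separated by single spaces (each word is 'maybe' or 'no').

Start: bits=0000000000000
Op 1: insert elk -> sets bits 2 5 -> bits=0010010000000
Op 2: insert ram -> sets bits 7 9 -> bits=0010010101000
Op 3: insert dog -> sets bits 7 11 -> bits=0010010101010
Op 4: insert yak -> sets bits 4 5 -> bits=0010110101010
Op 5: insert rat -> sets bits 0 1 -> bits=1110110101010
Op 6: query owl -> checks bit9=1, bit12=0 (has a 0) -> no
Op 7: query owl -> checks bit9=1, bit12=0 (has a 0) -> no
Op 8: query fox -> checks bit7=1 (all 1) -> maybe
Query results in order: no no maybe

Answer: no no maybe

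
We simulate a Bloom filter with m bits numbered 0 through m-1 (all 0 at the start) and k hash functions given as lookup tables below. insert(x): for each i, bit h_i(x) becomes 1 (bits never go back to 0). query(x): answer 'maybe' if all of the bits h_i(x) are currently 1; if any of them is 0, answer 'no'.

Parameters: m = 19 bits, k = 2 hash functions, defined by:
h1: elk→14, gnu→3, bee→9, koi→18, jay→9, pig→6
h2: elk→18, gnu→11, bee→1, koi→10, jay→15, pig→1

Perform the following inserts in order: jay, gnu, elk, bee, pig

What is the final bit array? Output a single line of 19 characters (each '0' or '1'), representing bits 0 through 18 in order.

Start: bits=0000000000000000000
After insert 'jay': sets bits 9 15 -> bits=0000000001000001000
After insert 'gnu': sets bits 3 11 -> bits=0001000001010001000
After insert 'elk': sets bits 14 18 -> bits=0001000001010011001
After insert 'bee': sets bits 1 9 -> bits=0101000001010011001
After insert 'pig': sets bits 1 6 -> bits=0101001001010011001

Answer: 0101001001010011001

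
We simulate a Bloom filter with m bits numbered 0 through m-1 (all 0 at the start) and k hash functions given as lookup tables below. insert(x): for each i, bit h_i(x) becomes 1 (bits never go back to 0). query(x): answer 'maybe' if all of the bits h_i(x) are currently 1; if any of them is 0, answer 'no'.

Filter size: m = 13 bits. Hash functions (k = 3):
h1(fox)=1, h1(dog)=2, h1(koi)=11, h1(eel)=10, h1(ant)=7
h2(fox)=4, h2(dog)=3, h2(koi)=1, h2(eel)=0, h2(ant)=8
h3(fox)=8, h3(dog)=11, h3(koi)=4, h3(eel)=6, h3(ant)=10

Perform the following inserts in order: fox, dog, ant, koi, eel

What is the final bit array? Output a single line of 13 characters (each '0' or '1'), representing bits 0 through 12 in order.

Start: bits=0000000000000
After insert 'fox': sets bits 1 4 8 -> bits=0100100010000
After insert 'dog': sets bits 2 3 11 -> bits=0111100010010
After insert 'ant': sets bits 7 8 10 -> bits=0111100110110
After insert 'koi': sets bits 1 4 11 -> bits=0111100110110
After insert 'eel': sets bits 0 6 10 -> bits=1111101110110

Answer: 1111101110110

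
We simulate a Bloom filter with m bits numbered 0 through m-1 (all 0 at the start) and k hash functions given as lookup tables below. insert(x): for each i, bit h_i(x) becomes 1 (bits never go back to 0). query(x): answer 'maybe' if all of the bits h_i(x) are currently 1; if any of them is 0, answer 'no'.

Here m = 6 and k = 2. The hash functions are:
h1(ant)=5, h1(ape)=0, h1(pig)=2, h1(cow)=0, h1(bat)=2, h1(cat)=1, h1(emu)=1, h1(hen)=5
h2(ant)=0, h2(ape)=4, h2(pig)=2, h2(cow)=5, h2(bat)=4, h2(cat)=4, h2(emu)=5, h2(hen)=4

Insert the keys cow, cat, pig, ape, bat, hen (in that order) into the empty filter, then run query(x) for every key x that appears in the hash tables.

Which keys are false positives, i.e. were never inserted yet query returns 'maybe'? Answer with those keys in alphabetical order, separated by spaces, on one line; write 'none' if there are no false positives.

Answer: ant emu

Derivation:
Start: bits=000000
After insert 'cow': sets bits 0 5 -> bits=100001
After insert 'cat': sets bits 1 4 -> bits=110011
After insert 'pig': sets bits 2 -> bits=111011
After insert 'ape': sets bits 0 4 -> bits=111011
After insert 'bat': sets bits 2 4 -> bits=111011
After insert 'hen': sets bits 4 5 -> bits=111011
Not inserted: ant emu — query each against bits=111011:
query ant: checks bit0=1, bit5=1 (all 1) -> maybe => FALSE POSITIVE
query emu: checks bit1=1, bit5=1 (all 1) -> maybe => FALSE POSITIVE
False positives (alphabetical): ant emu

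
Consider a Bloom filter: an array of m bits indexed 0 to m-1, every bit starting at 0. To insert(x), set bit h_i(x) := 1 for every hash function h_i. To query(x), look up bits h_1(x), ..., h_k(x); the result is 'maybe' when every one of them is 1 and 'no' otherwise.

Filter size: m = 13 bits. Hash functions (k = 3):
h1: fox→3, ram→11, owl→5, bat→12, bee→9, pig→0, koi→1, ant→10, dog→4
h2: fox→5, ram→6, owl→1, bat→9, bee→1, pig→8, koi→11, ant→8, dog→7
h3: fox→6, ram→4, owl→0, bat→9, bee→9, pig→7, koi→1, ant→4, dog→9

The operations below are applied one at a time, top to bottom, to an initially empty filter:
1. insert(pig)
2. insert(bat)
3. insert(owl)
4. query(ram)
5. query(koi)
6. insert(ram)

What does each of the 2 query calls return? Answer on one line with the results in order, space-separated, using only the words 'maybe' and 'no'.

Start: bits=0000000000000
Op 1: insert pig -> sets bits 0 7 8 -> bits=1000000110000
Op 2: insert bat -> sets bits 9 12 -> bits=1000000111001
Op 3: insert owl -> sets bits 0 1 5 -> bits=1100010111001
Op 4: query ram -> checks bit4=0, bit6=0, bit11=0 (has a 0) -> no
Op 5: query koi -> checks bit1=1, bit11=0 (has a 0) -> no
Op 6: insert ram -> sets bits 4 6 11 -> bits=1100111111011
Query results in order: no no

Answer: no no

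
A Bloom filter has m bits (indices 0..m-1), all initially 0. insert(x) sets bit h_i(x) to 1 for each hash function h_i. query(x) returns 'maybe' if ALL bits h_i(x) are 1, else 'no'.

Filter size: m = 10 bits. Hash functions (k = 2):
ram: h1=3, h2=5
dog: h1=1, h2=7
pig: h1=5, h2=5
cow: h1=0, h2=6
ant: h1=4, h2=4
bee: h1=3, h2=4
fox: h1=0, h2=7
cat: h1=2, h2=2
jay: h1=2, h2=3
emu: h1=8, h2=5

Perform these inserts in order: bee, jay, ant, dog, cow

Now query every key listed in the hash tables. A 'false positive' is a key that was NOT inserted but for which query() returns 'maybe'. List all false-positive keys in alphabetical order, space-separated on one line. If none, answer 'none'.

Answer: cat fox

Derivation:
Start: bits=0000000000
After insert 'bee': sets bits 3 4 -> bits=0001100000
After insert 'jay': sets bits 2 3 -> bits=0011100000
After insert 'ant': sets bits 4 -> bits=0011100000
After insert 'dog': sets bits 1 7 -> bits=0111100100
After insert 'cow': sets bits 0 6 -> bits=1111101100
Not inserted: cat emu fox pig ram — query each against bits=1111101100:
query cat: checks bit2=1 (all 1) -> maybe => FALSE POSITIVE
query emu: checks bit5=0, bit8=0 (has a 0) -> no => not a false positive
query fox: checks bit0=1, bit7=1 (all 1) -> maybe => FALSE POSITIVE
query pig: checks bit5=0 (has a 0) -> no => not a false positive
query ram: checks bit3=1, bit5=0 (has a 0) -> no => not a false positive
False positives (alphabetical): cat fox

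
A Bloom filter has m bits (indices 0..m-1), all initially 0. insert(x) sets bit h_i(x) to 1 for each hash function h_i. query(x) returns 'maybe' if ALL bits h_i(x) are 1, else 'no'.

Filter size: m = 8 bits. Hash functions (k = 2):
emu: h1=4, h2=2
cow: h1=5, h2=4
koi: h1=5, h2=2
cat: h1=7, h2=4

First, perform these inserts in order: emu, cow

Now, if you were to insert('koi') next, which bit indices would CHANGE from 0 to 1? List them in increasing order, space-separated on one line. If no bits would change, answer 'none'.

Answer: none

Derivation:
Start: bits=00000000
After insert 'emu': sets bits 2 4 -> bits=00101000
After insert 'cow': sets bits 4 5 -> bits=00101100
insert 'koi' would touch bits 2 5; currently bit2=1, bit5=1
Bits that are 0 among those (would change 0->1): none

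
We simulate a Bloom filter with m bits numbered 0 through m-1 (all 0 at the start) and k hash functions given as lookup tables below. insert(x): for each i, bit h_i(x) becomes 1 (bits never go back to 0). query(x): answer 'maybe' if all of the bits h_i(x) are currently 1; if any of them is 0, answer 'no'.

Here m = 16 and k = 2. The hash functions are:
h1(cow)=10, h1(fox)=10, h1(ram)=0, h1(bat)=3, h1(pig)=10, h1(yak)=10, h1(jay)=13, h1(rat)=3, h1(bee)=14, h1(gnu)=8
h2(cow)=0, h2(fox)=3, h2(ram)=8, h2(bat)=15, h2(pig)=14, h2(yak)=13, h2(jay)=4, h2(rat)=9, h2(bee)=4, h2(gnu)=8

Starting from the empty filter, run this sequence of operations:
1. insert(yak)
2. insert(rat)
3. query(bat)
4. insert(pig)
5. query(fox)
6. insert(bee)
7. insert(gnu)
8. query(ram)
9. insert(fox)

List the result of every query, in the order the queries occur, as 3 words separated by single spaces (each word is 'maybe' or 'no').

Start: bits=0000000000000000
Op 1: insert yak -> sets bits 10 13 -> bits=0000000000100100
Op 2: insert rat -> sets bits 3 9 -> bits=0001000001100100
Op 3: query bat -> checks bit3=1, bit15=0 (has a 0) -> no
Op 4: insert pig -> sets bits 10 14 -> bits=0001000001100110
Op 5: query fox -> checks bit3=1, bit10=1 (all 1) -> maybe
Op 6: insert bee -> sets bits 4 14 -> bits=0001100001100110
Op 7: insert gnu -> sets bits 8 -> bits=0001100011100110
Op 8: query ram -> checks bit0=0, bit8=1 (has a 0) -> no
Op 9: insert fox -> sets bits 3 10 -> bits=0001100011100110
Query results in order: no maybe no

Answer: no maybe no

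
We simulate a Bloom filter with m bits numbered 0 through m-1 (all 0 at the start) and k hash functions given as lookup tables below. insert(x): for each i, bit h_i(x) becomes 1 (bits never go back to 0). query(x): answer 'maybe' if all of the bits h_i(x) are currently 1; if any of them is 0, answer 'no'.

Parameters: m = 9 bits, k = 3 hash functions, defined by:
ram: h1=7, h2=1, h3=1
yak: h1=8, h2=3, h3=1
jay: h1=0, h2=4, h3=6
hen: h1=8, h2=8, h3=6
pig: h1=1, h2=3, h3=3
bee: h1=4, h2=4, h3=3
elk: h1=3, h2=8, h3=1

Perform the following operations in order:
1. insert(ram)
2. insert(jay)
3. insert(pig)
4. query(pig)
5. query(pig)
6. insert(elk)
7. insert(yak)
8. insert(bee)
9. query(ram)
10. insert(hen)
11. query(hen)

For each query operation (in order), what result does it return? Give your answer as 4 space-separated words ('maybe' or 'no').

Answer: maybe maybe maybe maybe

Derivation:
Start: bits=000000000
Op 1: insert ram -> sets bits 1 7 -> bits=010000010
Op 2: insert jay -> sets bits 0 4 6 -> bits=110010110
Op 3: insert pig -> sets bits 1 3 -> bits=110110110
Op 4: query pig -> checks bit1=1, bit3=1 (all 1) -> maybe
Op 5: query pig -> checks bit1=1, bit3=1 (all 1) -> maybe
Op 6: insert elk -> sets bits 1 3 8 -> bits=110110111
Op 7: insert yak -> sets bits 1 3 8 -> bits=110110111
Op 8: insert bee -> sets bits 3 4 -> bits=110110111
Op 9: query ram -> checks bit1=1, bit7=1 (all 1) -> maybe
Op 10: insert hen -> sets bits 6 8 -> bits=110110111
Op 11: query hen -> checks bit6=1, bit8=1 (all 1) -> maybe
Query results in order: maybe maybe maybe maybe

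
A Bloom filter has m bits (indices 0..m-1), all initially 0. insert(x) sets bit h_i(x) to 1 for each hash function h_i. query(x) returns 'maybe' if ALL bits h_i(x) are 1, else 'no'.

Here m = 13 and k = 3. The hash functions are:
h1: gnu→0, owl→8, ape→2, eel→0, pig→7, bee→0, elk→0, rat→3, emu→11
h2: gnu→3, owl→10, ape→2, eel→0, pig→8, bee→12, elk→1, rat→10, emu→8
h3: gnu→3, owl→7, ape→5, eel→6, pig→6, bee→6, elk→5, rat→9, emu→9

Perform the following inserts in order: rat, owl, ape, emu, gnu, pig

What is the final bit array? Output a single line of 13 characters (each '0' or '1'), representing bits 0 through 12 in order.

Answer: 1011011111110

Derivation:
Start: bits=0000000000000
After insert 'rat': sets bits 3 9 10 -> bits=0001000001100
After insert 'owl': sets bits 7 8 10 -> bits=0001000111100
After insert 'ape': sets bits 2 5 -> bits=0011010111100
After insert 'emu': sets bits 8 9 11 -> bits=0011010111110
After insert 'gnu': sets bits 0 3 -> bits=1011010111110
After insert 'pig': sets bits 6 7 8 -> bits=1011011111110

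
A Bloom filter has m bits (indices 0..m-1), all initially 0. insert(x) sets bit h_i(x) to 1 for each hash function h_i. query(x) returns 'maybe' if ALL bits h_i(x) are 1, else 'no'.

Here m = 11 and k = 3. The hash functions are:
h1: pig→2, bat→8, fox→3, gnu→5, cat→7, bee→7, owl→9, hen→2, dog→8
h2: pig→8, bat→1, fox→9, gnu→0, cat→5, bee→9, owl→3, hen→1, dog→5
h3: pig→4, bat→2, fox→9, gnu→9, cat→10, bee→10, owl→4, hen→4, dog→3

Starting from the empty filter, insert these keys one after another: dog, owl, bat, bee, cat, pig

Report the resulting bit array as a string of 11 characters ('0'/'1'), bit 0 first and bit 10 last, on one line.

Answer: 01111101111

Derivation:
Start: bits=00000000000
After insert 'dog': sets bits 3 5 8 -> bits=00010100100
After insert 'owl': sets bits 3 4 9 -> bits=00011100110
After insert 'bat': sets bits 1 2 8 -> bits=01111100110
After insert 'bee': sets bits 7 9 10 -> bits=01111101111
After insert 'cat': sets bits 5 7 10 -> bits=01111101111
After insert 'pig': sets bits 2 4 8 -> bits=01111101111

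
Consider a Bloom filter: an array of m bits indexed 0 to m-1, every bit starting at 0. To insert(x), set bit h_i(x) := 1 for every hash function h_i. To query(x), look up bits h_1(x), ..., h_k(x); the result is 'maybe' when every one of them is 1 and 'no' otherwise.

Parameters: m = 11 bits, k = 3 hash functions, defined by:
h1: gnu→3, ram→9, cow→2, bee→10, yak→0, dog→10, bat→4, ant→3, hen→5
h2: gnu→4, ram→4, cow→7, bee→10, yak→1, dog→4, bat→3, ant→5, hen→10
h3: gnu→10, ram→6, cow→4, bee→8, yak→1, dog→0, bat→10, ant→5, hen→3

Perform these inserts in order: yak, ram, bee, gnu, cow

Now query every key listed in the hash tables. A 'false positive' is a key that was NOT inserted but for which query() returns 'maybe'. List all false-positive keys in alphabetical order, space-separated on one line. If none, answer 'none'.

Answer: bat dog

Derivation:
Start: bits=00000000000
After insert 'yak': sets bits 0 1 -> bits=11000000000
After insert 'ram': sets bits 4 6 9 -> bits=11001010010
After insert 'bee': sets bits 8 10 -> bits=11001010111
After insert 'gnu': sets bits 3 4 10 -> bits=11011010111
After insert 'cow': sets bits 2 4 7 -> bits=11111011111
Not inserted: ant bat dog hen — query each against bits=11111011111:
query ant: checks bit3=1, bit5=0 (has a 0) -> no => not a false positive
query bat: checks bit3=1, bit4=1, bit10=1 (all 1) -> maybe => FALSE POSITIVE
query dog: checks bit0=1, bit4=1, bit10=1 (all 1) -> maybe => FALSE POSITIVE
query hen: checks bit3=1, bit5=0, bit10=1 (has a 0) -> no => not a false positive
False positives (alphabetical): bat dog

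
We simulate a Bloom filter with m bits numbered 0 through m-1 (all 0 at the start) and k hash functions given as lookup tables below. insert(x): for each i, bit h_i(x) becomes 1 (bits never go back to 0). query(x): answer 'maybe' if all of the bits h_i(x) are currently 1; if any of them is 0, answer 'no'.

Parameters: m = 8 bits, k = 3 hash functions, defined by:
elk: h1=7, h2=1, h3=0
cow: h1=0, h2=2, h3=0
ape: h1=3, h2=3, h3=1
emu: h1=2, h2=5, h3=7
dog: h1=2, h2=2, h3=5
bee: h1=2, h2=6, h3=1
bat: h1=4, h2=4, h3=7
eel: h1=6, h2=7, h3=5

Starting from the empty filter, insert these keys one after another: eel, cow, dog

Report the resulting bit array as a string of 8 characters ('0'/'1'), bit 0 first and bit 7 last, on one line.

Start: bits=00000000
After insert 'eel': sets bits 5 6 7 -> bits=00000111
After insert 'cow': sets bits 0 2 -> bits=10100111
After insert 'dog': sets bits 2 5 -> bits=10100111

Answer: 10100111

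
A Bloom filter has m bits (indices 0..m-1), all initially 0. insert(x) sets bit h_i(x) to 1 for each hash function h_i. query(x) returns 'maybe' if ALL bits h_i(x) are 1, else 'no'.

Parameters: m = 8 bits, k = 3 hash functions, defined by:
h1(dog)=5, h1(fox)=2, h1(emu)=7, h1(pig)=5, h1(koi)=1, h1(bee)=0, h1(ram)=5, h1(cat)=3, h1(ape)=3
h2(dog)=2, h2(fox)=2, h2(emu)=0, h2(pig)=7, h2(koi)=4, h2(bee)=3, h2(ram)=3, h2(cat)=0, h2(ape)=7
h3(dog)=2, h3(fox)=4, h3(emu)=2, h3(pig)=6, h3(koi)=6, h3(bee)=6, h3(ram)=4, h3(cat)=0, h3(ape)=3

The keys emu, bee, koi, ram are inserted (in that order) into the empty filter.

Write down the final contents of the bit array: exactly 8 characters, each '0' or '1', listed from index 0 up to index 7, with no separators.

Answer: 11111111

Derivation:
Start: bits=00000000
After insert 'emu': sets bits 0 2 7 -> bits=10100001
After insert 'bee': sets bits 0 3 6 -> bits=10110011
After insert 'koi': sets bits 1 4 6 -> bits=11111011
After insert 'ram': sets bits 3 4 5 -> bits=11111111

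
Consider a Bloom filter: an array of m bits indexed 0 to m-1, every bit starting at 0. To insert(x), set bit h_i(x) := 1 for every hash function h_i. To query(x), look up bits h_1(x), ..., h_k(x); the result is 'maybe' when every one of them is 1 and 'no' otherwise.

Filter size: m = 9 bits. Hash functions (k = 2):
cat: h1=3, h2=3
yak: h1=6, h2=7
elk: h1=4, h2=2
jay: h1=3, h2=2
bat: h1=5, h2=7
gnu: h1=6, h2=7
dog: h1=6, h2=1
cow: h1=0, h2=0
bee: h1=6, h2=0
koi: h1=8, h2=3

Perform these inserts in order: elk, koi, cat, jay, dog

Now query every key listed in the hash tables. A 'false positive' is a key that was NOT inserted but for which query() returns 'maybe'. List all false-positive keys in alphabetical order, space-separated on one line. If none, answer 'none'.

Answer: none

Derivation:
Start: bits=000000000
After insert 'elk': sets bits 2 4 -> bits=001010000
After insert 'koi': sets bits 3 8 -> bits=001110001
After insert 'cat': sets bits 3 -> bits=001110001
After insert 'jay': sets bits 2 3 -> bits=001110001
After insert 'dog': sets bits 1 6 -> bits=011110101
Not inserted: bat bee cow gnu yak — query each against bits=011110101:
query bat: checks bit5=0, bit7=0 (has a 0) -> no => not a false positive
query bee: checks bit0=0, bit6=1 (has a 0) -> no => not a false positive
query cow: checks bit0=0 (has a 0) -> no => not a false positive
query gnu: checks bit6=1, bit7=0 (has a 0) -> no => not a false positive
query yak: checks bit6=1, bit7=0 (has a 0) -> no => not a false positive
False positives (alphabetical): none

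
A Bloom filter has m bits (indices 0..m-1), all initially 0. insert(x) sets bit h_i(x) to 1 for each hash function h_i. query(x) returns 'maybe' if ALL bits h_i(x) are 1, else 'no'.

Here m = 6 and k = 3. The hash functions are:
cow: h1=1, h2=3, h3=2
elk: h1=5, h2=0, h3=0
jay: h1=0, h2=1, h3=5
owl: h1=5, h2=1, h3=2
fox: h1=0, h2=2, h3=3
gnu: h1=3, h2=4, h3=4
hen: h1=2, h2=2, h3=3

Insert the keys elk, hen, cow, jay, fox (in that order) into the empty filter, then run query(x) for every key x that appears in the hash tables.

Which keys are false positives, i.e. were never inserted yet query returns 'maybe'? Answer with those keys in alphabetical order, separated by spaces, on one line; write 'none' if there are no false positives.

Start: bits=000000
After insert 'elk': sets bits 0 5 -> bits=100001
After insert 'hen': sets bits 2 3 -> bits=101101
After insert 'cow': sets bits 1 2 3 -> bits=111101
After insert 'jay': sets bits 0 1 5 -> bits=111101
After insert 'fox': sets bits 0 2 3 -> bits=111101
Not inserted: gnu owl — query each against bits=111101:
query gnu: checks bit3=1, bit4=0 (has a 0) -> no => not a false positive
query owl: checks bit1=1, bit2=1, bit5=1 (all 1) -> maybe => FALSE POSITIVE
False positives (alphabetical): owl

Answer: owl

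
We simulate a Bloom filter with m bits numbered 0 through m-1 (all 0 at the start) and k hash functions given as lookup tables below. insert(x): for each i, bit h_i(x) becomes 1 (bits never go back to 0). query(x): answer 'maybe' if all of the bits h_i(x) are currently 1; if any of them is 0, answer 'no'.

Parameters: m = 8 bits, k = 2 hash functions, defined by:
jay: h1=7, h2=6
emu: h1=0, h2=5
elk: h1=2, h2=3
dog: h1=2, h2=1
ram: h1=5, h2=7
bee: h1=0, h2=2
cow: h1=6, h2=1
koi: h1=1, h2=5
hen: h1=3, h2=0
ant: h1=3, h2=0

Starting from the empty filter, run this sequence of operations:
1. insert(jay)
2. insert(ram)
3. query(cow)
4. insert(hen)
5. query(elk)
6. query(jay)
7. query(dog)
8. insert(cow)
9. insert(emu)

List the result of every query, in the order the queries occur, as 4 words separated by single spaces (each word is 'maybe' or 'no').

Start: bits=00000000
Op 1: insert jay -> sets bits 6 7 -> bits=00000011
Op 2: insert ram -> sets bits 5 7 -> bits=00000111
Op 3: query cow -> checks bit1=0, bit6=1 (has a 0) -> no
Op 4: insert hen -> sets bits 0 3 -> bits=10010111
Op 5: query elk -> checks bit2=0, bit3=1 (has a 0) -> no
Op 6: query jay -> checks bit6=1, bit7=1 (all 1) -> maybe
Op 7: query dog -> checks bit1=0, bit2=0 (has a 0) -> no
Op 8: insert cow -> sets bits 1 6 -> bits=11010111
Op 9: insert emu -> sets bits 0 5 -> bits=11010111
Query results in order: no no maybe no

Answer: no no maybe no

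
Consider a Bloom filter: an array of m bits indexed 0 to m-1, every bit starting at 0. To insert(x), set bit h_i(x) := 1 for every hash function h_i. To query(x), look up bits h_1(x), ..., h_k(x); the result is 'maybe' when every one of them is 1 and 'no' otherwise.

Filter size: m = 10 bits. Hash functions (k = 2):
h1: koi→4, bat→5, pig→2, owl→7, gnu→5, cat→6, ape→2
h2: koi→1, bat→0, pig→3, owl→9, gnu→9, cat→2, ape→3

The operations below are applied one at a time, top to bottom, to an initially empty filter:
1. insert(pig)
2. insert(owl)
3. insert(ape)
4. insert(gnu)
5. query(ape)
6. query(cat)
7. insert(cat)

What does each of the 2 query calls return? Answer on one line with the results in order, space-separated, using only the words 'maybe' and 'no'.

Answer: maybe no

Derivation:
Start: bits=0000000000
Op 1: insert pig -> sets bits 2 3 -> bits=0011000000
Op 2: insert owl -> sets bits 7 9 -> bits=0011000101
Op 3: insert ape -> sets bits 2 3 -> bits=0011000101
Op 4: insert gnu -> sets bits 5 9 -> bits=0011010101
Op 5: query ape -> checks bit2=1, bit3=1 (all 1) -> maybe
Op 6: query cat -> checks bit2=1, bit6=0 (has a 0) -> no
Op 7: insert cat -> sets bits 2 6 -> bits=0011011101
Query results in order: maybe no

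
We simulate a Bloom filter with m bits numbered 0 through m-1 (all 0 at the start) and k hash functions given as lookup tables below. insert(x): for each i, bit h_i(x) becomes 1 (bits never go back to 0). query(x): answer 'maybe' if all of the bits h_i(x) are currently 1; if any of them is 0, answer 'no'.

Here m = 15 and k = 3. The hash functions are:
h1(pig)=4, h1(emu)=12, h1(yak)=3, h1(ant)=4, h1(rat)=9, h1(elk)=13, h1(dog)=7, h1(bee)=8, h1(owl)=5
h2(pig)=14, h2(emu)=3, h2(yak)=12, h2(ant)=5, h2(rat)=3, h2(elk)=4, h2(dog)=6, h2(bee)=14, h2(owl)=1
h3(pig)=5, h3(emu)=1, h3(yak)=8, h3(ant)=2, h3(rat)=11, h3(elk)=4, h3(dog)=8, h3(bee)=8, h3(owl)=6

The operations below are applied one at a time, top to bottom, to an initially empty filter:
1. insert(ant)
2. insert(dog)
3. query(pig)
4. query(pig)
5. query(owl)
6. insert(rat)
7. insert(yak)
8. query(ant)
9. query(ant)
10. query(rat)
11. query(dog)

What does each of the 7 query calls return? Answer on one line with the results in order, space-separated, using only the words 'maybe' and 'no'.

Answer: no no no maybe maybe maybe maybe

Derivation:
Start: bits=000000000000000
Op 1: insert ant -> sets bits 2 4 5 -> bits=001011000000000
Op 2: insert dog -> sets bits 6 7 8 -> bits=001011111000000
Op 3: query pig -> checks bit4=1, bit5=1, bit14=0 (has a 0) -> no
Op 4: query pig -> checks bit4=1, bit5=1, bit14=0 (has a 0) -> no
Op 5: query owl -> checks bit1=0, bit5=1, bit6=1 (has a 0) -> no
Op 6: insert rat -> sets bits 3 9 11 -> bits=001111111101000
Op 7: insert yak -> sets bits 3 8 12 -> bits=001111111101100
Op 8: query ant -> checks bit2=1, bit4=1, bit5=1 (all 1) -> maybe
Op 9: query ant -> checks bit2=1, bit4=1, bit5=1 (all 1) -> maybe
Op 10: query rat -> checks bit3=1, bit9=1, bit11=1 (all 1) -> maybe
Op 11: query dog -> checks bit6=1, bit7=1, bit8=1 (all 1) -> maybe
Query results in order: no no no maybe maybe maybe maybe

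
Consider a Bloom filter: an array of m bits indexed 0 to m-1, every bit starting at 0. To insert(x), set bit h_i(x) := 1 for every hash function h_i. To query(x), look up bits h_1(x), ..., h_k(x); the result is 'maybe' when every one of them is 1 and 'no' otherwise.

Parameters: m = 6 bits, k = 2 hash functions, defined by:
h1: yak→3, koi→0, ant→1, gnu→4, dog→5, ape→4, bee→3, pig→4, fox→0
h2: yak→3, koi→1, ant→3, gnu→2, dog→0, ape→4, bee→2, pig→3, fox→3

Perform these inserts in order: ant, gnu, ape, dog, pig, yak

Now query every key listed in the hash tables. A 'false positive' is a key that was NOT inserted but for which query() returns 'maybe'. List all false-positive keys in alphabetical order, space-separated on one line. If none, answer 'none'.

Start: bits=000000
After insert 'ant': sets bits 1 3 -> bits=010100
After insert 'gnu': sets bits 2 4 -> bits=011110
After insert 'ape': sets bits 4 -> bits=011110
After insert 'dog': sets bits 0 5 -> bits=111111
After insert 'pig': sets bits 3 4 -> bits=111111
After insert 'yak': sets bits 3 -> bits=111111
Not inserted: bee fox koi — query each against bits=111111:
query bee: checks bit2=1, bit3=1 (all 1) -> maybe => FALSE POSITIVE
query fox: checks bit0=1, bit3=1 (all 1) -> maybe => FALSE POSITIVE
query koi: checks bit0=1, bit1=1 (all 1) -> maybe => FALSE POSITIVE
False positives (alphabetical): bee fox koi

Answer: bee fox koi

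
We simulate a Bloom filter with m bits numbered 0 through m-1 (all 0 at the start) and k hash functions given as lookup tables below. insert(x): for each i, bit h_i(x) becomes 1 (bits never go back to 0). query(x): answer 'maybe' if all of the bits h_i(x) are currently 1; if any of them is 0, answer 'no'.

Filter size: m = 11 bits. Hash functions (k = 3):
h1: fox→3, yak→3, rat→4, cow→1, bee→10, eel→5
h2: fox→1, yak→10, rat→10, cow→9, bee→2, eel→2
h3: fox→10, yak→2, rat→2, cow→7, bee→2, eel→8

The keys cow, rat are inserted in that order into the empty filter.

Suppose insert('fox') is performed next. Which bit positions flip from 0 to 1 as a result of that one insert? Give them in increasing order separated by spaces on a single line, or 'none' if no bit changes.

Start: bits=00000000000
After insert 'cow': sets bits 1 7 9 -> bits=01000001010
After insert 'rat': sets bits 2 4 10 -> bits=01101001011
insert 'fox' would touch bits 1 3 10; currently bit1=1, bit3=0, bit10=1
Bits that are 0 among those (would change 0->1): 3

Answer: 3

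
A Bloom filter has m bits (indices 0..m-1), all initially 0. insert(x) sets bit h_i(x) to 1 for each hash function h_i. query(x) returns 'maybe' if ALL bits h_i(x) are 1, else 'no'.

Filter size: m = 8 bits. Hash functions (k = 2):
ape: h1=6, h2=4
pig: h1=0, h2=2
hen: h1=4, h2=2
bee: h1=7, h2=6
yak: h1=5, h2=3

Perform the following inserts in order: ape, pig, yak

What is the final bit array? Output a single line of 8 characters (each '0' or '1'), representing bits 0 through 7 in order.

Start: bits=00000000
After insert 'ape': sets bits 4 6 -> bits=00001010
After insert 'pig': sets bits 0 2 -> bits=10101010
After insert 'yak': sets bits 3 5 -> bits=10111110

Answer: 10111110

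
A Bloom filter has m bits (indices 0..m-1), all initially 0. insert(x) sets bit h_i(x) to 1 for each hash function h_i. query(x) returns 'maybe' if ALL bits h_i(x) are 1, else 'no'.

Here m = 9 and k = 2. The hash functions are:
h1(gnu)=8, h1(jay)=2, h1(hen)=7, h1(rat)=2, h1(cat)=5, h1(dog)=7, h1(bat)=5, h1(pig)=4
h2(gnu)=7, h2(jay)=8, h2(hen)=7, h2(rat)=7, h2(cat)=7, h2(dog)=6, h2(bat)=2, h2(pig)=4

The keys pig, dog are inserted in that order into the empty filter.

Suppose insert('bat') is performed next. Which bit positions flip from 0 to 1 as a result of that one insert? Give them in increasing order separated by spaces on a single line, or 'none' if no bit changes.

Start: bits=000000000
After insert 'pig': sets bits 4 -> bits=000010000
After insert 'dog': sets bits 6 7 -> bits=000010110
insert 'bat' would touch bits 2 5; currently bit2=0, bit5=0
Bits that are 0 among those (would change 0->1): 2 5

Answer: 2 5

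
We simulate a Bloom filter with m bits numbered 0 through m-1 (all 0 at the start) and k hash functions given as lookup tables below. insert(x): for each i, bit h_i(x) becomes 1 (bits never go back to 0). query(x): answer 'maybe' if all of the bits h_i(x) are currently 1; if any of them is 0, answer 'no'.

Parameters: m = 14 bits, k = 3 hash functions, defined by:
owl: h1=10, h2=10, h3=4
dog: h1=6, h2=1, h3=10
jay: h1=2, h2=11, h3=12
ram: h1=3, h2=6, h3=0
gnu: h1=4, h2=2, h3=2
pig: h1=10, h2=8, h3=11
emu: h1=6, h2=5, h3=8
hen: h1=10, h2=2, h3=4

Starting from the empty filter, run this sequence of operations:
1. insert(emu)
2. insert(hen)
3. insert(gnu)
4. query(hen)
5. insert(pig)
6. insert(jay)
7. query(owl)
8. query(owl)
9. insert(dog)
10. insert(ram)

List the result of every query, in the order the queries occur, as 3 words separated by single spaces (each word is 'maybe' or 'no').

Answer: maybe maybe maybe

Derivation:
Start: bits=00000000000000
Op 1: insert emu -> sets bits 5 6 8 -> bits=00000110100000
Op 2: insert hen -> sets bits 2 4 10 -> bits=00101110101000
Op 3: insert gnu -> sets bits 2 4 -> bits=00101110101000
Op 4: query hen -> checks bit2=1, bit4=1, bit10=1 (all 1) -> maybe
Op 5: insert pig -> sets bits 8 10 11 -> bits=00101110101100
Op 6: insert jay -> sets bits 2 11 12 -> bits=00101110101110
Op 7: query owl -> checks bit4=1, bit10=1 (all 1) -> maybe
Op 8: query owl -> checks bit4=1, bit10=1 (all 1) -> maybe
Op 9: insert dog -> sets bits 1 6 10 -> bits=01101110101110
Op 10: insert ram -> sets bits 0 3 6 -> bits=11111110101110
Query results in order: maybe maybe maybe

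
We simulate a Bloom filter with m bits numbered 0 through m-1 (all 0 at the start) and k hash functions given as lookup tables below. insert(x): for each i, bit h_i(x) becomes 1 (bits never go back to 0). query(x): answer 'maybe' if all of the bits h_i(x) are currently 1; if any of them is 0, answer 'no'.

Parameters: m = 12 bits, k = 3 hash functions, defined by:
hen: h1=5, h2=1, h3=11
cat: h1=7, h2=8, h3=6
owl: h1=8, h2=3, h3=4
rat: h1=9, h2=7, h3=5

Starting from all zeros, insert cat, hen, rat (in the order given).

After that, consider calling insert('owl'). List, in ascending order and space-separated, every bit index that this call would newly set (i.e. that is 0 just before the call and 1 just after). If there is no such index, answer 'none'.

Answer: 3 4

Derivation:
Start: bits=000000000000
After insert 'cat': sets bits 6 7 8 -> bits=000000111000
After insert 'hen': sets bits 1 5 11 -> bits=010001111001
After insert 'rat': sets bits 5 7 9 -> bits=010001111101
insert 'owl' would touch bits 3 4 8; currently bit3=0, bit4=0, bit8=1
Bits that are 0 among those (would change 0->1): 3 4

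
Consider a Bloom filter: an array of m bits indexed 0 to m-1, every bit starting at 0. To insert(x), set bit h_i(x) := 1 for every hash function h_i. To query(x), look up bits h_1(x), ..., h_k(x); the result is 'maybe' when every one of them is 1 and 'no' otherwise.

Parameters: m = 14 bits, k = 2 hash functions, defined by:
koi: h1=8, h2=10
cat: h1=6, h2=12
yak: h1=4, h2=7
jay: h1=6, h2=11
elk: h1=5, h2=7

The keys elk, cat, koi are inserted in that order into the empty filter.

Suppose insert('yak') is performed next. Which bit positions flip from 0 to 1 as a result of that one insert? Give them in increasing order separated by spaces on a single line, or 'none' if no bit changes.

Start: bits=00000000000000
After insert 'elk': sets bits 5 7 -> bits=00000101000000
After insert 'cat': sets bits 6 12 -> bits=00000111000010
After insert 'koi': sets bits 8 10 -> bits=00000111101010
insert 'yak' would touch bits 4 7; currently bit4=0, bit7=1
Bits that are 0 among those (would change 0->1): 4

Answer: 4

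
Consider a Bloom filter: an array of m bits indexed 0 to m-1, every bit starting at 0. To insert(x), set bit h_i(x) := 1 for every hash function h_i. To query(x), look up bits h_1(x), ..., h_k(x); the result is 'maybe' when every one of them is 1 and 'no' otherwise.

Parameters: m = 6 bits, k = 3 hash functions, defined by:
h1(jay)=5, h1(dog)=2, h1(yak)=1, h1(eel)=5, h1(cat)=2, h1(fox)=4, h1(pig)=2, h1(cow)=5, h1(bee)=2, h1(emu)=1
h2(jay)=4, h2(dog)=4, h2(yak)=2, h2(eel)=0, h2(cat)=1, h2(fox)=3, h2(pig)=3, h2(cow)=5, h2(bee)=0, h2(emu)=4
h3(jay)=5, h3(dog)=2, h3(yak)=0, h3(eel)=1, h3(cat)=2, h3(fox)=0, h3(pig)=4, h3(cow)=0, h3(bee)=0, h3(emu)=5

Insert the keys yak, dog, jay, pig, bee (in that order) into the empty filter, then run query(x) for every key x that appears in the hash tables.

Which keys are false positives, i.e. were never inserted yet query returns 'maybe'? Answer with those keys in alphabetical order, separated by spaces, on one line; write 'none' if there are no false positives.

Start: bits=000000
After insert 'yak': sets bits 0 1 2 -> bits=111000
After insert 'dog': sets bits 2 4 -> bits=111010
After insert 'jay': sets bits 4 5 -> bits=111011
After insert 'pig': sets bits 2 3 4 -> bits=111111
After insert 'bee': sets bits 0 2 -> bits=111111
Not inserted: cat cow eel emu fox — query each against bits=111111:
query cat: checks bit1=1, bit2=1 (all 1) -> maybe => FALSE POSITIVE
query cow: checks bit0=1, bit5=1 (all 1) -> maybe => FALSE POSITIVE
query eel: checks bit0=1, bit1=1, bit5=1 (all 1) -> maybe => FALSE POSITIVE
query emu: checks bit1=1, bit4=1, bit5=1 (all 1) -> maybe => FALSE POSITIVE
query fox: checks bit0=1, bit3=1, bit4=1 (all 1) -> maybe => FALSE POSITIVE
False positives (alphabetical): cat cow eel emu fox

Answer: cat cow eel emu fox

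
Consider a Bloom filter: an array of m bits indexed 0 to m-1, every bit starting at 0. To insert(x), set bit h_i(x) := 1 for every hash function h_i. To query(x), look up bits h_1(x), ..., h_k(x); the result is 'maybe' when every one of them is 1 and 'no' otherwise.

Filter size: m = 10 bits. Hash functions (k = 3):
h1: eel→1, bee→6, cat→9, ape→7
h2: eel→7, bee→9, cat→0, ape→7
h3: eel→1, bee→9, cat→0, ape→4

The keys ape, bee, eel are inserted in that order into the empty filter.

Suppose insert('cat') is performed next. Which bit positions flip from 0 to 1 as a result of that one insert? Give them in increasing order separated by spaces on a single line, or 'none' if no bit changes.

Start: bits=0000000000
After insert 'ape': sets bits 4 7 -> bits=0000100100
After insert 'bee': sets bits 6 9 -> bits=0000101101
After insert 'eel': sets bits 1 7 -> bits=0100101101
insert 'cat' would touch bits 0 9; currently bit0=0, bit9=1
Bits that are 0 among those (would change 0->1): 0

Answer: 0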